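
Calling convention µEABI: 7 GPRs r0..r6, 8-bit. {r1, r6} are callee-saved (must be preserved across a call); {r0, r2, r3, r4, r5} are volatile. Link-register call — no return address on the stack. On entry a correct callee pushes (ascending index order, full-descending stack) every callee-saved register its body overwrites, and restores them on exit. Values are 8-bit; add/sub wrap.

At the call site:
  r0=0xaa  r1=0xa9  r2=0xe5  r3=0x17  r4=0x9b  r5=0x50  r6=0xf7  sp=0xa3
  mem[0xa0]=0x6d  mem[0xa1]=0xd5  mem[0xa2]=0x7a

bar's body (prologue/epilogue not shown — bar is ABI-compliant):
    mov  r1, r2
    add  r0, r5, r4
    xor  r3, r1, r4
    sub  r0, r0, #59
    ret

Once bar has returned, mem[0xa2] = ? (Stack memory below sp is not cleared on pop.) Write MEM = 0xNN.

prologue: push r1 -> mem[0xa2]=0xa9, sp=0xa2
body[0] mov  r1, r2 -> r1=0xe5
body[1] add  r0, r5, r4 -> r0=0xeb
body[2] xor  r3, r1, r4 -> r3=0x7e
body[3] sub  r0, r0, #59 -> r0=0xb0
epilogue: pop r1=0xa9, sp=0xa3
prologue pushed ['r1'] at ['0xa2']

MEM = 0xa9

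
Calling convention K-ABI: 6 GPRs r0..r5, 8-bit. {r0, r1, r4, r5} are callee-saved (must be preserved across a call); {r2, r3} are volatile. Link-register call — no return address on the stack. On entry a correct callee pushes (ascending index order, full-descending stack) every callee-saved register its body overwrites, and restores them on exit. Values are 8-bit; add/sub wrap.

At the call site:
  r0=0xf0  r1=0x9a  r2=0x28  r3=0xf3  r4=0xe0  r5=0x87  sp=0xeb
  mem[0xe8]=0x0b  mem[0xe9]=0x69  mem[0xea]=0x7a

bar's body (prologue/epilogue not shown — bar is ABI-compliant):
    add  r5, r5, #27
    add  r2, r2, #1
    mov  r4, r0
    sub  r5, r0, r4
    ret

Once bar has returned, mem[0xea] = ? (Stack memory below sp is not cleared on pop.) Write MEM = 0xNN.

MEM = 0xe0

prologue: push r4 → mem[0xea]=0xe0, sp=0xea
prologue: push r5 → mem[0xe9]=0x87, sp=0xe9
body[0] add  r5, r5, #27 → r5=0xa2
body[1] add  r2, r2, #1 → r2=0x29
body[2] mov  r4, r0 → r4=0xf0
body[3] sub  r5, r0, r4 → r5=0x00
epilogue: pop r5=0x87, sp=0xea
epilogue: pop r4=0xe0, sp=0xeb
prologue pushed ['r4', 'r5'] at ['0xea', '0xe9']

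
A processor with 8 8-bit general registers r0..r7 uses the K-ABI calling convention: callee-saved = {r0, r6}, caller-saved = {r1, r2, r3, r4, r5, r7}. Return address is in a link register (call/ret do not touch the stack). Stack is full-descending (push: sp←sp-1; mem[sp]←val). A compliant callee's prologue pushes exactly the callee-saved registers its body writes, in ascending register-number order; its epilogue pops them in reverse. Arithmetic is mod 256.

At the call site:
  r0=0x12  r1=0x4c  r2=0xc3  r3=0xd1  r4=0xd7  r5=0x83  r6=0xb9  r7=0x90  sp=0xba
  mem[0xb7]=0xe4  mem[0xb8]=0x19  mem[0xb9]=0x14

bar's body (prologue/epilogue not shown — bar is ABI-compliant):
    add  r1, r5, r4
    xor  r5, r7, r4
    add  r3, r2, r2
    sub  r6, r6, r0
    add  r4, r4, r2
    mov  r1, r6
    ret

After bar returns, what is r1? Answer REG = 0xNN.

prologue: push r6 → mem[0xb9]=0xb9, sp=0xb9
body[0] add  r1, r5, r4 → r1=0x5a
body[1] xor  r5, r7, r4 → r5=0x47
body[2] add  r3, r2, r2 → r3=0x86
body[3] sub  r6, r6, r0 → r6=0xa7
body[4] add  r4, r4, r2 → r4=0x9a
body[5] mov  r1, r6 → r1=0xa7
epilogue: pop r6=0xb9, sp=0xba
r1 is caller-saved → body value

REG = 0xa7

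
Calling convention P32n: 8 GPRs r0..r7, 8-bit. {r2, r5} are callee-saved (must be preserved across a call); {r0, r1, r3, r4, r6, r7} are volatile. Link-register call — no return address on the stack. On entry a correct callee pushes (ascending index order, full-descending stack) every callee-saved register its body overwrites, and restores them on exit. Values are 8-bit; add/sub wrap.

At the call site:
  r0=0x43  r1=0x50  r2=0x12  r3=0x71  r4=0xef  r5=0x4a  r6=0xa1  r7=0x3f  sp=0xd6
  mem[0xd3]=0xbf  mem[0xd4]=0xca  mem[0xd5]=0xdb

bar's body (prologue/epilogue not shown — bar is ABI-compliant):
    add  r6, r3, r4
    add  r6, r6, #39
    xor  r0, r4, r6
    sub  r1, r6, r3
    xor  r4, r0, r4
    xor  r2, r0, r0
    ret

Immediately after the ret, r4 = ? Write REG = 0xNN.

prologue: push r2 -> mem[0xd5]=0x12, sp=0xd5
body[0] add  r6, r3, r4 -> r6=0x60
body[1] add  r6, r6, #39 -> r6=0x87
body[2] xor  r0, r4, r6 -> r0=0x68
body[3] sub  r1, r6, r3 -> r1=0x16
body[4] xor  r4, r0, r4 -> r4=0x87
body[5] xor  r2, r0, r0 -> r2=0x00
epilogue: pop r2=0x12, sp=0xd6
r4 is caller-saved -> body value

REG = 0x87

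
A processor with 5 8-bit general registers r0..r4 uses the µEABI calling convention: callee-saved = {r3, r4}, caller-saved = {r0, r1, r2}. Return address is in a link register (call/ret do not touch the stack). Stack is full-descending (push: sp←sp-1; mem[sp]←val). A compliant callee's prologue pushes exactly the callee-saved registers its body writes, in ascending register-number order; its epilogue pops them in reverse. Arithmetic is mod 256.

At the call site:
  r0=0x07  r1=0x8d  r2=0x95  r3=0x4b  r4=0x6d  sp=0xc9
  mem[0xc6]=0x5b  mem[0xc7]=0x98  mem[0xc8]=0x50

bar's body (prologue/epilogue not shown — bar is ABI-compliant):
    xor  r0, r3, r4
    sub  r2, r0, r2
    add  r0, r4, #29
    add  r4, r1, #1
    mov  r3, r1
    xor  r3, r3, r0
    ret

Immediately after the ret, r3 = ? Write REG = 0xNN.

prologue: push r3 -> mem[0xc8]=0x4b, sp=0xc8
prologue: push r4 -> mem[0xc7]=0x6d, sp=0xc7
body[0] xor  r0, r3, r4 -> r0=0x26
body[1] sub  r2, r0, r2 -> r2=0x91
body[2] add  r0, r4, #29 -> r0=0x8a
body[3] add  r4, r1, #1 -> r4=0x8e
body[4] mov  r3, r1 -> r3=0x8d
body[5] xor  r3, r3, r0 -> r3=0x07
epilogue: pop r4=0x6d, sp=0xc8
epilogue: pop r3=0x4b, sp=0xc9
r3 is callee-saved -> restored

REG = 0x4b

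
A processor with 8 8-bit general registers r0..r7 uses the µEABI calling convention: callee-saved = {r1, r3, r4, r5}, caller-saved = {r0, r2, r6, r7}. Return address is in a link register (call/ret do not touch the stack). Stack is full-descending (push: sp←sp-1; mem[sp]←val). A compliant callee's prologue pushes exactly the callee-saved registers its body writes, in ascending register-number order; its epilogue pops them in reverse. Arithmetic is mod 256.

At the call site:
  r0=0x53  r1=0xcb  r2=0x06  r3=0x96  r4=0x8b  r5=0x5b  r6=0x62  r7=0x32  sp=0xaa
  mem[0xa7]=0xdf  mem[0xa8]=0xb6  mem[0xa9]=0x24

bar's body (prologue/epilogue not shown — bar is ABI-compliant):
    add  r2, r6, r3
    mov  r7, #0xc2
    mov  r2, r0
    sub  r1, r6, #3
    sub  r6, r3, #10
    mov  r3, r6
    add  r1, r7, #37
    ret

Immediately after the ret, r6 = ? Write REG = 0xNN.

prologue: push r1 -> mem[0xa9]=0xcb, sp=0xa9
prologue: push r3 -> mem[0xa8]=0x96, sp=0xa8
body[0] add  r2, r6, r3 -> r2=0xf8
body[1] mov  r7, #0xc2 -> r7=0xc2
body[2] mov  r2, r0 -> r2=0x53
body[3] sub  r1, r6, #3 -> r1=0x5f
body[4] sub  r6, r3, #10 -> r6=0x8c
body[5] mov  r3, r6 -> r3=0x8c
body[6] add  r1, r7, #37 -> r1=0xe7
epilogue: pop r3=0x96, sp=0xa9
epilogue: pop r1=0xcb, sp=0xaa
r6 is caller-saved -> body value

REG = 0x8c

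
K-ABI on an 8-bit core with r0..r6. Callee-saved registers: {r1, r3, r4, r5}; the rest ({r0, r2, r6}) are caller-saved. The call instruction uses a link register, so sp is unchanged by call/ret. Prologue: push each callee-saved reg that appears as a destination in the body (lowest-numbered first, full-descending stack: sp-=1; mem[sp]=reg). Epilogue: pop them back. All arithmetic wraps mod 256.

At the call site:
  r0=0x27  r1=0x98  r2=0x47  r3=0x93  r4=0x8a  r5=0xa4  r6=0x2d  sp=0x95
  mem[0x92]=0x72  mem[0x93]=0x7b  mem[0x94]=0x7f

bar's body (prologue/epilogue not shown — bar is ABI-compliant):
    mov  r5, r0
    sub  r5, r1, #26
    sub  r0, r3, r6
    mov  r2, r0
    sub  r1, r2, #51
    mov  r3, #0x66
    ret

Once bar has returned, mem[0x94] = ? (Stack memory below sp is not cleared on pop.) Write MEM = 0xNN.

prologue: push r1 -> mem[0x94]=0x98, sp=0x94
prologue: push r3 -> mem[0x93]=0x93, sp=0x93
prologue: push r5 -> mem[0x92]=0xa4, sp=0x92
body[0] mov  r5, r0 -> r5=0x27
body[1] sub  r5, r1, #26 -> r5=0x7e
body[2] sub  r0, r3, r6 -> r0=0x66
body[3] mov  r2, r0 -> r2=0x66
body[4] sub  r1, r2, #51 -> r1=0x33
body[5] mov  r3, #0x66 -> r3=0x66
epilogue: pop r5=0xa4, sp=0x93
epilogue: pop r3=0x93, sp=0x94
epilogue: pop r1=0x98, sp=0x95
prologue pushed ['r1', 'r3', 'r5'] at ['0x94', '0x93', '0x92']

MEM = 0x98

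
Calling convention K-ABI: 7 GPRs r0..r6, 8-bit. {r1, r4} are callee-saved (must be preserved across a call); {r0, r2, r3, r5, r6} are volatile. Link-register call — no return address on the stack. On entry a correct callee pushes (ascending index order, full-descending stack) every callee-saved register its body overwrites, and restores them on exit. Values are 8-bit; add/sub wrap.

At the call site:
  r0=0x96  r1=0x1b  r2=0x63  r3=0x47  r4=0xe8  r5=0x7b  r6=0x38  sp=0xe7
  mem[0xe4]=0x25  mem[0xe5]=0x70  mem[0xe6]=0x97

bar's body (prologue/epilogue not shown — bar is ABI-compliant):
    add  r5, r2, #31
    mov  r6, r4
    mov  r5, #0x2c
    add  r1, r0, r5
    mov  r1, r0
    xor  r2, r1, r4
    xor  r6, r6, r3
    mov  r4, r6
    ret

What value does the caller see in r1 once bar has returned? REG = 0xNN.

prologue: push r1 -> mem[0xe6]=0x1b, sp=0xe6
prologue: push r4 -> mem[0xe5]=0xe8, sp=0xe5
body[0] add  r5, r2, #31 -> r5=0x82
body[1] mov  r6, r4 -> r6=0xe8
body[2] mov  r5, #0x2c -> r5=0x2c
body[3] add  r1, r0, r5 -> r1=0xc2
body[4] mov  r1, r0 -> r1=0x96
body[5] xor  r2, r1, r4 -> r2=0x7e
body[6] xor  r6, r6, r3 -> r6=0xaf
body[7] mov  r4, r6 -> r4=0xaf
epilogue: pop r4=0xe8, sp=0xe6
epilogue: pop r1=0x1b, sp=0xe7
r1 is callee-saved -> restored

REG = 0x1b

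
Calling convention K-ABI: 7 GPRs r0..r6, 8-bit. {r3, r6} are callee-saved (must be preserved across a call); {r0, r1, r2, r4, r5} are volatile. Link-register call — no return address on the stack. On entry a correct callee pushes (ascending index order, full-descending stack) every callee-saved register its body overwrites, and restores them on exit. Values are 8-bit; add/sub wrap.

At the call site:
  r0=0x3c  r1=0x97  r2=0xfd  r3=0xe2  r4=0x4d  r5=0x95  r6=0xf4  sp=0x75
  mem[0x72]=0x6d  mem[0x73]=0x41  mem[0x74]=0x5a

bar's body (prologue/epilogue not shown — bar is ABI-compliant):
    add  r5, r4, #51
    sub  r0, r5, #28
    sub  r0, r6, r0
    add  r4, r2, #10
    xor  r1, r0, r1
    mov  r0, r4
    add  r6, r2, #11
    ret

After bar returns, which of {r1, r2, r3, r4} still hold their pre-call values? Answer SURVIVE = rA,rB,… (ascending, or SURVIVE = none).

SURVIVE = r2,r3

prologue: push r6 -> mem[0x74]=0xf4, sp=0x74
body[0] add  r5, r4, #51 -> r5=0x80
body[1] sub  r0, r5, #28 -> r0=0x64
body[2] sub  r0, r6, r0 -> r0=0x90
body[3] add  r4, r2, #10 -> r4=0x07
body[4] xor  r1, r0, r1 -> r1=0x07
body[5] mov  r0, r4 -> r0=0x07
body[6] add  r6, r2, #11 -> r6=0x08
epilogue: pop r6=0xf4, sp=0x75
r1: caller-saved, written=True
r2: caller-saved, written=False
r3: callee-saved, written=False
r4: caller-saved, written=True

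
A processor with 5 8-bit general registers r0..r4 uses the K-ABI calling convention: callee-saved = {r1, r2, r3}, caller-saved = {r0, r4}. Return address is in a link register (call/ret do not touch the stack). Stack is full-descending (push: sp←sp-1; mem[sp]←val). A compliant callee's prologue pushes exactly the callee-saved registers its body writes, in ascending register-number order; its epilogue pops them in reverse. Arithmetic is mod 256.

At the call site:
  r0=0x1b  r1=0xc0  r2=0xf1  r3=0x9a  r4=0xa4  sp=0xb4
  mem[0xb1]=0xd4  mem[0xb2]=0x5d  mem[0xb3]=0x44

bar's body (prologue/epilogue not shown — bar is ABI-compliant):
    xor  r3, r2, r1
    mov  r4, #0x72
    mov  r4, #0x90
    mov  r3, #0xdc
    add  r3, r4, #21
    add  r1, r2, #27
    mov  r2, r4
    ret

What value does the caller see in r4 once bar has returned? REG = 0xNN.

REG = 0x90

prologue: push r1 → mem[0xb3]=0xc0, sp=0xb3
prologue: push r2 → mem[0xb2]=0xf1, sp=0xb2
prologue: push r3 → mem[0xb1]=0x9a, sp=0xb1
body[0] xor  r3, r2, r1 → r3=0x31
body[1] mov  r4, #0x72 → r4=0x72
body[2] mov  r4, #0x90 → r4=0x90
body[3] mov  r3, #0xdc → r3=0xdc
body[4] add  r3, r4, #21 → r3=0xa5
body[5] add  r1, r2, #27 → r1=0x0c
body[6] mov  r2, r4 → r2=0x90
epilogue: pop r3=0x9a, sp=0xb2
epilogue: pop r2=0xf1, sp=0xb3
epilogue: pop r1=0xc0, sp=0xb4
r4 is caller-saved → body value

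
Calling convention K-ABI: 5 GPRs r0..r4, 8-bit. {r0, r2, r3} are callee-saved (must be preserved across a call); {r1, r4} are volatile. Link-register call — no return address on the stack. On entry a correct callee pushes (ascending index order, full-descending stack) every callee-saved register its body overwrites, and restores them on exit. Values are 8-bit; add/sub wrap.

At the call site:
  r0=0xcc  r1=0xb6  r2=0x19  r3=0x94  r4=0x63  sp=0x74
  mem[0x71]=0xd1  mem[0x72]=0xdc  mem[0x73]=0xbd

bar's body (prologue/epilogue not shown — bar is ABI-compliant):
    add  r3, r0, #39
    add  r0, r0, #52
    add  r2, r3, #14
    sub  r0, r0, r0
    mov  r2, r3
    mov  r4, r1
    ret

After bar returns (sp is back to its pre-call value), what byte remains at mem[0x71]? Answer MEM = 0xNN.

MEM = 0x94

prologue: push r0 -> mem[0x73]=0xcc, sp=0x73
prologue: push r2 -> mem[0x72]=0x19, sp=0x72
prologue: push r3 -> mem[0x71]=0x94, sp=0x71
body[0] add  r3, r0, #39 -> r3=0xf3
body[1] add  r0, r0, #52 -> r0=0x00
body[2] add  r2, r3, #14 -> r2=0x01
body[3] sub  r0, r0, r0 -> r0=0x00
body[4] mov  r2, r3 -> r2=0xf3
body[5] mov  r4, r1 -> r4=0xb6
epilogue: pop r3=0x94, sp=0x72
epilogue: pop r2=0x19, sp=0x73
epilogue: pop r0=0xcc, sp=0x74
prologue pushed ['r0', 'r2', 'r3'] at ['0x73', '0x72', '0x71']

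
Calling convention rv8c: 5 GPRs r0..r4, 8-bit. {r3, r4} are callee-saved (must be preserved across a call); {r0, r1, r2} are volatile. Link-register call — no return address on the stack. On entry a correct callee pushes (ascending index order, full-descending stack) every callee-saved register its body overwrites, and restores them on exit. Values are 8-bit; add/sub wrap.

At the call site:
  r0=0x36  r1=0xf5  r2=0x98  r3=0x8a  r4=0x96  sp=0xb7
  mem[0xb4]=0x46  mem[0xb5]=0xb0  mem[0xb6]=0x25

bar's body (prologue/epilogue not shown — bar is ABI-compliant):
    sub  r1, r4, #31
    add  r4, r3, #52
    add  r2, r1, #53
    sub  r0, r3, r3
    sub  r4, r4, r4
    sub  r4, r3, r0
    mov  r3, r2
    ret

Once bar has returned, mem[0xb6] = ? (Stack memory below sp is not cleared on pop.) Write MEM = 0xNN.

MEM = 0x8a

prologue: push r3 → mem[0xb6]=0x8a, sp=0xb6
prologue: push r4 → mem[0xb5]=0x96, sp=0xb5
body[0] sub  r1, r4, #31 → r1=0x77
body[1] add  r4, r3, #52 → r4=0xbe
body[2] add  r2, r1, #53 → r2=0xac
body[3] sub  r0, r3, r3 → r0=0x00
body[4] sub  r4, r4, r4 → r4=0x00
body[5] sub  r4, r3, r0 → r4=0x8a
body[6] mov  r3, r2 → r3=0xac
epilogue: pop r4=0x96, sp=0xb6
epilogue: pop r3=0x8a, sp=0xb7
prologue pushed ['r3', 'r4'] at ['0xb6', '0xb5']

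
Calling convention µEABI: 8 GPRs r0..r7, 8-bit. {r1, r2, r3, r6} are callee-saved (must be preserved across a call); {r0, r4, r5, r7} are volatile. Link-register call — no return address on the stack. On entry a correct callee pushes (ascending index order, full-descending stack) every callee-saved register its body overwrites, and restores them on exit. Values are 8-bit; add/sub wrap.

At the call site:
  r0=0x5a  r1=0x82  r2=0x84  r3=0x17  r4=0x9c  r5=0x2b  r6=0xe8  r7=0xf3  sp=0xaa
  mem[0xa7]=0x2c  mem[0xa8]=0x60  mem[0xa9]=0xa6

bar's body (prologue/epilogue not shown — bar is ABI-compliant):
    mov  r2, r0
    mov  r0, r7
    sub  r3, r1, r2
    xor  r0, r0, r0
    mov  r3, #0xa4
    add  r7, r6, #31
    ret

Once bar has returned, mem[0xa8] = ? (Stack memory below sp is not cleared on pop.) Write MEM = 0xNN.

prologue: push r2 -> mem[0xa9]=0x84, sp=0xa9
prologue: push r3 -> mem[0xa8]=0x17, sp=0xa8
body[0] mov  r2, r0 -> r2=0x5a
body[1] mov  r0, r7 -> r0=0xf3
body[2] sub  r3, r1, r2 -> r3=0x28
body[3] xor  r0, r0, r0 -> r0=0x00
body[4] mov  r3, #0xa4 -> r3=0xa4
body[5] add  r7, r6, #31 -> r7=0x07
epilogue: pop r3=0x17, sp=0xa9
epilogue: pop r2=0x84, sp=0xaa
prologue pushed ['r2', 'r3'] at ['0xa9', '0xa8']

MEM = 0x17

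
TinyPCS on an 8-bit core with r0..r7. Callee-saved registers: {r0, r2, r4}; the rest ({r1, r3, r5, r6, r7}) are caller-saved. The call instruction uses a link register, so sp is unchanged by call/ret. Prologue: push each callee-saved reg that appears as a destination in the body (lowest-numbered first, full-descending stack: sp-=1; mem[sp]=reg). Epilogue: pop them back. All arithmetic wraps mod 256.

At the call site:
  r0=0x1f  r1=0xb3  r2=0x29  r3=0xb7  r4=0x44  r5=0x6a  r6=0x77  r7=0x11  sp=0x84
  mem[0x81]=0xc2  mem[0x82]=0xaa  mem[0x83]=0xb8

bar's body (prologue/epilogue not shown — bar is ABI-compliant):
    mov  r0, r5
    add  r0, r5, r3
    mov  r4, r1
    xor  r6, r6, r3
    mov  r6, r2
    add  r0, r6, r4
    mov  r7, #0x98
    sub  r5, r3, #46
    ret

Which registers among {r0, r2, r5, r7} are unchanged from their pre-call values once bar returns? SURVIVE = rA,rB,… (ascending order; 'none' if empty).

SURVIVE = r0,r2

prologue: push r0 -> mem[0x83]=0x1f, sp=0x83
prologue: push r4 -> mem[0x82]=0x44, sp=0x82
body[0] mov  r0, r5 -> r0=0x6a
body[1] add  r0, r5, r3 -> r0=0x21
body[2] mov  r4, r1 -> r4=0xb3
body[3] xor  r6, r6, r3 -> r6=0xc0
body[4] mov  r6, r2 -> r6=0x29
body[5] add  r0, r6, r4 -> r0=0xdc
body[6] mov  r7, #0x98 -> r7=0x98
body[7] sub  r5, r3, #46 -> r5=0x89
epilogue: pop r4=0x44, sp=0x83
epilogue: pop r0=0x1f, sp=0x84
r0: callee-saved, written=True
r2: callee-saved, written=False
r5: caller-saved, written=True
r7: caller-saved, written=True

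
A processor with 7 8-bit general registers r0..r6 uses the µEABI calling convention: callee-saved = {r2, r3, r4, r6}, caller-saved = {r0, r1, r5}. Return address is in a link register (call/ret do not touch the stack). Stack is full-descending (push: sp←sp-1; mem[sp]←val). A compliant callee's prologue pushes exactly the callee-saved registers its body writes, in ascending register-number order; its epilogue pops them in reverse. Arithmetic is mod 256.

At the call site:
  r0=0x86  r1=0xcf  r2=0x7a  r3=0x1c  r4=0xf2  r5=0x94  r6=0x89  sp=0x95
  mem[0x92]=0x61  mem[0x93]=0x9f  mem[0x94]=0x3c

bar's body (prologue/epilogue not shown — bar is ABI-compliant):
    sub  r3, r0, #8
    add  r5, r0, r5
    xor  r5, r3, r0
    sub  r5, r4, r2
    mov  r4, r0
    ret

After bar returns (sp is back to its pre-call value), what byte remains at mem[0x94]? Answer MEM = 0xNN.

prologue: push r3 → mem[0x94]=0x1c, sp=0x94
prologue: push r4 → mem[0x93]=0xf2, sp=0x93
body[0] sub  r3, r0, #8 → r3=0x7e
body[1] add  r5, r0, r5 → r5=0x1a
body[2] xor  r5, r3, r0 → r5=0xf8
body[3] sub  r5, r4, r2 → r5=0x78
body[4] mov  r4, r0 → r4=0x86
epilogue: pop r4=0xf2, sp=0x94
epilogue: pop r3=0x1c, sp=0x95
prologue pushed ['r3', 'r4'] at ['0x94', '0x93']

MEM = 0x1c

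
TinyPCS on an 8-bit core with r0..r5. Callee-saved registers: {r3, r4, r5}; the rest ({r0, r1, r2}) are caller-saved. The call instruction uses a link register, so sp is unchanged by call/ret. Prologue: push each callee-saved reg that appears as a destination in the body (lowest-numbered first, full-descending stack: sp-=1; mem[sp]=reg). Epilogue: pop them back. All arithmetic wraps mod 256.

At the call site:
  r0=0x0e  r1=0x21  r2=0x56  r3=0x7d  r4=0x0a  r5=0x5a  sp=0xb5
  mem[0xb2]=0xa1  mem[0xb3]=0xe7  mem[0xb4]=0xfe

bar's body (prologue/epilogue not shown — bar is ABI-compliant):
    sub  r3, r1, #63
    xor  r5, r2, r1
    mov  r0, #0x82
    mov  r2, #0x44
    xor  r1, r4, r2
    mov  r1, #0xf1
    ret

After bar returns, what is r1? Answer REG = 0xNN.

prologue: push r3 -> mem[0xb4]=0x7d, sp=0xb4
prologue: push r5 -> mem[0xb3]=0x5a, sp=0xb3
body[0] sub  r3, r1, #63 -> r3=0xe2
body[1] xor  r5, r2, r1 -> r5=0x77
body[2] mov  r0, #0x82 -> r0=0x82
body[3] mov  r2, #0x44 -> r2=0x44
body[4] xor  r1, r4, r2 -> r1=0x4e
body[5] mov  r1, #0xf1 -> r1=0xf1
epilogue: pop r5=0x5a, sp=0xb4
epilogue: pop r3=0x7d, sp=0xb5
r1 is caller-saved -> body value

REG = 0xf1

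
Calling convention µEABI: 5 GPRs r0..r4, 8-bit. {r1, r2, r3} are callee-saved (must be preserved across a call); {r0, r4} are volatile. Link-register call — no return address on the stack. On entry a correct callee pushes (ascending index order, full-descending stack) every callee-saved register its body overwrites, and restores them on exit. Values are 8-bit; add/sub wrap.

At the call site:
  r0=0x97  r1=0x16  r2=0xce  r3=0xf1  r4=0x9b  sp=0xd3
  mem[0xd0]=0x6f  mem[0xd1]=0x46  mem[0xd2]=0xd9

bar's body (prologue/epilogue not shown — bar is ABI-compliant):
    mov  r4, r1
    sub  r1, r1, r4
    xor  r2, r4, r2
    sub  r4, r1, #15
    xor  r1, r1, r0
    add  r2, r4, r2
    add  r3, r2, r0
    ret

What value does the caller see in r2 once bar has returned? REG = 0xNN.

prologue: push r1 -> mem[0xd2]=0x16, sp=0xd2
prologue: push r2 -> mem[0xd1]=0xce, sp=0xd1
prologue: push r3 -> mem[0xd0]=0xf1, sp=0xd0
body[0] mov  r4, r1 -> r4=0x16
body[1] sub  r1, r1, r4 -> r1=0x00
body[2] xor  r2, r4, r2 -> r2=0xd8
body[3] sub  r4, r1, #15 -> r4=0xf1
body[4] xor  r1, r1, r0 -> r1=0x97
body[5] add  r2, r4, r2 -> r2=0xc9
body[6] add  r3, r2, r0 -> r3=0x60
epilogue: pop r3=0xf1, sp=0xd1
epilogue: pop r2=0xce, sp=0xd2
epilogue: pop r1=0x16, sp=0xd3
r2 is callee-saved -> restored

REG = 0xce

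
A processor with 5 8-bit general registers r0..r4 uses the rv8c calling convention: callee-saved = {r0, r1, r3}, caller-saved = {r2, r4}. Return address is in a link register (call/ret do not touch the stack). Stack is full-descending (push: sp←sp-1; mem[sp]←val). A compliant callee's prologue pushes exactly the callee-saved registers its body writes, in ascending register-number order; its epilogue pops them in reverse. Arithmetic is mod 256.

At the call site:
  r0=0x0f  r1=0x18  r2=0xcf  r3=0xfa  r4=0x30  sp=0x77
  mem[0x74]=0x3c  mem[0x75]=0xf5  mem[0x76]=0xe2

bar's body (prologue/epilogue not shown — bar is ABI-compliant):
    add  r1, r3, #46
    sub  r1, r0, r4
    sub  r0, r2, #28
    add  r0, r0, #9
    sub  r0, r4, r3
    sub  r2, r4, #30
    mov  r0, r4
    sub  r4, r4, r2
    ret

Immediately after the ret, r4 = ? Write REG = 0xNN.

REG = 0x1e

prologue: push r0 → mem[0x76]=0x0f, sp=0x76
prologue: push r1 → mem[0x75]=0x18, sp=0x75
body[0] add  r1, r3, #46 → r1=0x28
body[1] sub  r1, r0, r4 → r1=0xdf
body[2] sub  r0, r2, #28 → r0=0xb3
body[3] add  r0, r0, #9 → r0=0xbc
body[4] sub  r0, r4, r3 → r0=0x36
body[5] sub  r2, r4, #30 → r2=0x12
body[6] mov  r0, r4 → r0=0x30
body[7] sub  r4, r4, r2 → r4=0x1e
epilogue: pop r1=0x18, sp=0x76
epilogue: pop r0=0x0f, sp=0x77
r4 is caller-saved → body value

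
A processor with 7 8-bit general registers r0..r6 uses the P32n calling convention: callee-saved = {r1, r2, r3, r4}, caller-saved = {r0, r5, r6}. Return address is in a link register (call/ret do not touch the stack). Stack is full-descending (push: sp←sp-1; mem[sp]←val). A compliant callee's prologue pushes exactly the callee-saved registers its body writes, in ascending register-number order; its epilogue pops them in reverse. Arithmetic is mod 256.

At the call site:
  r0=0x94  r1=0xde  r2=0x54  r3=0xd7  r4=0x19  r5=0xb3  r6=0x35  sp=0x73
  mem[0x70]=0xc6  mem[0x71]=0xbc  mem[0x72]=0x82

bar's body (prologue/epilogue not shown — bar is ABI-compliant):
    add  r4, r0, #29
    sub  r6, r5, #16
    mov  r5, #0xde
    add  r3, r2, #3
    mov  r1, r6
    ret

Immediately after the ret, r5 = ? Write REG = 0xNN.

prologue: push r1 -> mem[0x72]=0xde, sp=0x72
prologue: push r3 -> mem[0x71]=0xd7, sp=0x71
prologue: push r4 -> mem[0x70]=0x19, sp=0x70
body[0] add  r4, r0, #29 -> r4=0xb1
body[1] sub  r6, r5, #16 -> r6=0xa3
body[2] mov  r5, #0xde -> r5=0xde
body[3] add  r3, r2, #3 -> r3=0x57
body[4] mov  r1, r6 -> r1=0xa3
epilogue: pop r4=0x19, sp=0x71
epilogue: pop r3=0xd7, sp=0x72
epilogue: pop r1=0xde, sp=0x73
r5 is caller-saved -> body value

REG = 0xde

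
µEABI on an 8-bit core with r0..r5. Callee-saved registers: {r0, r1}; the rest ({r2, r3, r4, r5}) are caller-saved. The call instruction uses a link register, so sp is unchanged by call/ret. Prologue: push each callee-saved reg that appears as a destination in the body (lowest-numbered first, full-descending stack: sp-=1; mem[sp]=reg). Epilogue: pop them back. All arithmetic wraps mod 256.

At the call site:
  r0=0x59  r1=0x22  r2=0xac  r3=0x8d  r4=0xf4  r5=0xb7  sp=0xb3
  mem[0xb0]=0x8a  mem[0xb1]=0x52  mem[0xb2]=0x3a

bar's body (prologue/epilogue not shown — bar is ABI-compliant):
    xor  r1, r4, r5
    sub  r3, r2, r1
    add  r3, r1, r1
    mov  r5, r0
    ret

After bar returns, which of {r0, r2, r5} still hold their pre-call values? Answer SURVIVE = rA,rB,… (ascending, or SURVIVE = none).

SURVIVE = r0,r2

prologue: push r1 → mem[0xb2]=0x22, sp=0xb2
body[0] xor  r1, r4, r5 → r1=0x43
body[1] sub  r3, r2, r1 → r3=0x69
body[2] add  r3, r1, r1 → r3=0x86
body[3] mov  r5, r0 → r5=0x59
epilogue: pop r1=0x22, sp=0xb3
r0: callee-saved, written=False
r2: caller-saved, written=False
r5: caller-saved, written=True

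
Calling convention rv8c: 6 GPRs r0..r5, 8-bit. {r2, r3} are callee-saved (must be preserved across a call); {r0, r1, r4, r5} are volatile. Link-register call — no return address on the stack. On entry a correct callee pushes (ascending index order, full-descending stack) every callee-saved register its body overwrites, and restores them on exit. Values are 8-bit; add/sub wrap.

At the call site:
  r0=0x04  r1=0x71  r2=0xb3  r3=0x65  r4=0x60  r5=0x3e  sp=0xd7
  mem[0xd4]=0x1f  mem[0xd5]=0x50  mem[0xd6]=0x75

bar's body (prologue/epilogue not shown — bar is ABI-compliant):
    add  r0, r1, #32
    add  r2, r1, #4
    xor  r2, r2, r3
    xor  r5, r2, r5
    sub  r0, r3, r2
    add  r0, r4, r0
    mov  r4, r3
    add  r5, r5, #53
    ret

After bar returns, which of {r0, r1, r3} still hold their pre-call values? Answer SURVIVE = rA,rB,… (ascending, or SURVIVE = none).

SURVIVE = r1,r3

prologue: push r2 → mem[0xd6]=0xb3, sp=0xd6
body[0] add  r0, r1, #32 → r0=0x91
body[1] add  r2, r1, #4 → r2=0x75
body[2] xor  r2, r2, r3 → r2=0x10
body[3] xor  r5, r2, r5 → r5=0x2e
body[4] sub  r0, r3, r2 → r0=0x55
body[5] add  r0, r4, r0 → r0=0xb5
body[6] mov  r4, r3 → r4=0x65
body[7] add  r5, r5, #53 → r5=0x63
epilogue: pop r2=0xb3, sp=0xd7
r0: caller-saved, written=True
r1: caller-saved, written=False
r3: callee-saved, written=False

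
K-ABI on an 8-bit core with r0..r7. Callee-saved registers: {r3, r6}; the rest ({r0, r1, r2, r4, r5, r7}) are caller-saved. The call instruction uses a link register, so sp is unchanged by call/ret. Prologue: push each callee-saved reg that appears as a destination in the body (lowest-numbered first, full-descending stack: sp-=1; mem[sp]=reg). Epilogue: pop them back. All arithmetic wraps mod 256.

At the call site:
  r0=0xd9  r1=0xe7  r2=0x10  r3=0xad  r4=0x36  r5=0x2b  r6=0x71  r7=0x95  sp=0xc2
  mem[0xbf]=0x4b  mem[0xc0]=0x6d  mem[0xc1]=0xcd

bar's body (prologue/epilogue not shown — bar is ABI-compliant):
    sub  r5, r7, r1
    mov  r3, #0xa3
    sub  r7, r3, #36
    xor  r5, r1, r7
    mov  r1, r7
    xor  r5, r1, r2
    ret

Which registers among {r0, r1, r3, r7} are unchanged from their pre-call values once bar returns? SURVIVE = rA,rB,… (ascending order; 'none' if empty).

prologue: push r3 -> mem[0xc1]=0xad, sp=0xc1
body[0] sub  r5, r7, r1 -> r5=0xae
body[1] mov  r3, #0xa3 -> r3=0xa3
body[2] sub  r7, r3, #36 -> r7=0x7f
body[3] xor  r5, r1, r7 -> r5=0x98
body[4] mov  r1, r7 -> r1=0x7f
body[5] xor  r5, r1, r2 -> r5=0x6f
epilogue: pop r3=0xad, sp=0xc2
r0: caller-saved, written=False
r1: caller-saved, written=True
r3: callee-saved, written=True
r7: caller-saved, written=True

SURVIVE = r0,r3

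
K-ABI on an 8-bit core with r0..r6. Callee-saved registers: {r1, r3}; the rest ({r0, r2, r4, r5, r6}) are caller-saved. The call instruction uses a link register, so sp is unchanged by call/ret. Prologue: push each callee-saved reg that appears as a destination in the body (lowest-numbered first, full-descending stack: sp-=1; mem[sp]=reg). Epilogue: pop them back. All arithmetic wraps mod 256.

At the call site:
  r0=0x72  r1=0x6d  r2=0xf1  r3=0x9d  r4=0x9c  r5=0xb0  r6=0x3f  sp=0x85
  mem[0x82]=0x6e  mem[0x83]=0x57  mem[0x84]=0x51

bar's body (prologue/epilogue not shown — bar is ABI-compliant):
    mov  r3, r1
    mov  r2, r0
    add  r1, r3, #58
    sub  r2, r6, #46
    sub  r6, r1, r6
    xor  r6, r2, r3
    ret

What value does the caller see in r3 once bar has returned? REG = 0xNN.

prologue: push r1 → mem[0x84]=0x6d, sp=0x84
prologue: push r3 → mem[0x83]=0x9d, sp=0x83
body[0] mov  r3, r1 → r3=0x6d
body[1] mov  r2, r0 → r2=0x72
body[2] add  r1, r3, #58 → r1=0xa7
body[3] sub  r2, r6, #46 → r2=0x11
body[4] sub  r6, r1, r6 → r6=0x68
body[5] xor  r6, r2, r3 → r6=0x7c
epilogue: pop r3=0x9d, sp=0x84
epilogue: pop r1=0x6d, sp=0x85
r3 is callee-saved → restored

REG = 0x9d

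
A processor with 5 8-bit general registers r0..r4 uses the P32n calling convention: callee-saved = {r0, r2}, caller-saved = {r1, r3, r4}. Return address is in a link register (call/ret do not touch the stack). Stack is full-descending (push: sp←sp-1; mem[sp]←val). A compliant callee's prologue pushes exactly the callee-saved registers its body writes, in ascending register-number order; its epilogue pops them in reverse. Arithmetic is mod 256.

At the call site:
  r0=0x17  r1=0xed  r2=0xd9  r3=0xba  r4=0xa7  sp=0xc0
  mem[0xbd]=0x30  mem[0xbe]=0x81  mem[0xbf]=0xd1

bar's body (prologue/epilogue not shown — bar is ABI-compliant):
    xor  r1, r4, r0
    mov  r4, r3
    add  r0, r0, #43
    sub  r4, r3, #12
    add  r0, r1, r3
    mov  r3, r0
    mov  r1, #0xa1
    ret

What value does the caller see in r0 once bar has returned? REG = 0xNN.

REG = 0x17

prologue: push r0 -> mem[0xbf]=0x17, sp=0xbf
body[0] xor  r1, r4, r0 -> r1=0xb0
body[1] mov  r4, r3 -> r4=0xba
body[2] add  r0, r0, #43 -> r0=0x42
body[3] sub  r4, r3, #12 -> r4=0xae
body[4] add  r0, r1, r3 -> r0=0x6a
body[5] mov  r3, r0 -> r3=0x6a
body[6] mov  r1, #0xa1 -> r1=0xa1
epilogue: pop r0=0x17, sp=0xc0
r0 is callee-saved -> restored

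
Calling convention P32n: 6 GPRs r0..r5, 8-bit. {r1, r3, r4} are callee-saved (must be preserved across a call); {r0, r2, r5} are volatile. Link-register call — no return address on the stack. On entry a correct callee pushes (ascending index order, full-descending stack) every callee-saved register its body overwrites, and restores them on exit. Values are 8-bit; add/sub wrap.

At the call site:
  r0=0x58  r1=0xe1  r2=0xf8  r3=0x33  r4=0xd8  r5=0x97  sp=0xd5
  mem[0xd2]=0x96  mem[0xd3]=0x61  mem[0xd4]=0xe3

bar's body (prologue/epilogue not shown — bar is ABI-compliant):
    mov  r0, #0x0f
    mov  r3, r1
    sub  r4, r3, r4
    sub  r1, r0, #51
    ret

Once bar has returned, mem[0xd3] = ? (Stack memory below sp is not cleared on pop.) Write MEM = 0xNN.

MEM = 0x33

prologue: push r1 -> mem[0xd4]=0xe1, sp=0xd4
prologue: push r3 -> mem[0xd3]=0x33, sp=0xd3
prologue: push r4 -> mem[0xd2]=0xd8, sp=0xd2
body[0] mov  r0, #0x0f -> r0=0x0f
body[1] mov  r3, r1 -> r3=0xe1
body[2] sub  r4, r3, r4 -> r4=0x09
body[3] sub  r1, r0, #51 -> r1=0xdc
epilogue: pop r4=0xd8, sp=0xd3
epilogue: pop r3=0x33, sp=0xd4
epilogue: pop r1=0xe1, sp=0xd5
prologue pushed ['r1', 'r3', 'r4'] at ['0xd4', '0xd3', '0xd2']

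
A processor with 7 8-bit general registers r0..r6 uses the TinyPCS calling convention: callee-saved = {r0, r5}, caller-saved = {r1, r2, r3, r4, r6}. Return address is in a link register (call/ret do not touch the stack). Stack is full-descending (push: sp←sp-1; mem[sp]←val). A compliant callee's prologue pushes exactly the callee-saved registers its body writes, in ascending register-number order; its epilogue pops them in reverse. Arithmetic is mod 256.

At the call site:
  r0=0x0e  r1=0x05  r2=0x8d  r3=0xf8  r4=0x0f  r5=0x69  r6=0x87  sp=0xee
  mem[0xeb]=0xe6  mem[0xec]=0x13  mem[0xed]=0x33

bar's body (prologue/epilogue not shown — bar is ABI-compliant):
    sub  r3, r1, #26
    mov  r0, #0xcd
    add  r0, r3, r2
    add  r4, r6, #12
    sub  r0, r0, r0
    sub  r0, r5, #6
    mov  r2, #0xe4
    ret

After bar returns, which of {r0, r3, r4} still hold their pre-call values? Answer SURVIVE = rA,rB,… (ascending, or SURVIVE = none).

SURVIVE = r0

prologue: push r0 -> mem[0xed]=0x0e, sp=0xed
body[0] sub  r3, r1, #26 -> r3=0xeb
body[1] mov  r0, #0xcd -> r0=0xcd
body[2] add  r0, r3, r2 -> r0=0x78
body[3] add  r4, r6, #12 -> r4=0x93
body[4] sub  r0, r0, r0 -> r0=0x00
body[5] sub  r0, r5, #6 -> r0=0x63
body[6] mov  r2, #0xe4 -> r2=0xe4
epilogue: pop r0=0x0e, sp=0xee
r0: callee-saved, written=True
r3: caller-saved, written=True
r4: caller-saved, written=True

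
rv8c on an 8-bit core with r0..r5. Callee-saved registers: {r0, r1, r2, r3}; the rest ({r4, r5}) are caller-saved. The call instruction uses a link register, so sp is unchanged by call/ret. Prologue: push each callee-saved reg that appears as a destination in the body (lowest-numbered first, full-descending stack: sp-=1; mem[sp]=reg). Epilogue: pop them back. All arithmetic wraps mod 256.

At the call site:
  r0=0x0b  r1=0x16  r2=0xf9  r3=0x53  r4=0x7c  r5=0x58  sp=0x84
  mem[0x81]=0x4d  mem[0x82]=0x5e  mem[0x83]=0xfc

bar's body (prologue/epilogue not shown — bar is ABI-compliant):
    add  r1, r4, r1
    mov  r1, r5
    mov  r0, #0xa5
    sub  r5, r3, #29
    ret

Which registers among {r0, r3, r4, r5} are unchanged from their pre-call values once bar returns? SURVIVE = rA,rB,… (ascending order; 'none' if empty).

SURVIVE = r0,r3,r4

prologue: push r0 → mem[0x83]=0x0b, sp=0x83
prologue: push r1 → mem[0x82]=0x16, sp=0x82
body[0] add  r1, r4, r1 → r1=0x92
body[1] mov  r1, r5 → r1=0x58
body[2] mov  r0, #0xa5 → r0=0xa5
body[3] sub  r5, r3, #29 → r5=0x36
epilogue: pop r1=0x16, sp=0x83
epilogue: pop r0=0x0b, sp=0x84
r0: callee-saved, written=True
r3: callee-saved, written=False
r4: caller-saved, written=False
r5: caller-saved, written=True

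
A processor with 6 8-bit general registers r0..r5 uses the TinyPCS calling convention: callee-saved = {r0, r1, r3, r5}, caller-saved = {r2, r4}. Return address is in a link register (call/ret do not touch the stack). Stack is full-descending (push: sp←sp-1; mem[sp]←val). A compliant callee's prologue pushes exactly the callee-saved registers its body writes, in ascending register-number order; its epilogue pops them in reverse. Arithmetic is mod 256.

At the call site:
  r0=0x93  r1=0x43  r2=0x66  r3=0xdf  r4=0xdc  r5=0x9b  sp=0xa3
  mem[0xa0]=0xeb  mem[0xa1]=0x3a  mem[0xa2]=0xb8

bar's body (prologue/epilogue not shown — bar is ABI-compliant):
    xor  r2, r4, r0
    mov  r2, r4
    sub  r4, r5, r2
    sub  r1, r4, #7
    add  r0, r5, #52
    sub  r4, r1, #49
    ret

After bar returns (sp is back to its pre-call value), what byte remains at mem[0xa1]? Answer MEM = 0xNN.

prologue: push r0 -> mem[0xa2]=0x93, sp=0xa2
prologue: push r1 -> mem[0xa1]=0x43, sp=0xa1
body[0] xor  r2, r4, r0 -> r2=0x4f
body[1] mov  r2, r4 -> r2=0xdc
body[2] sub  r4, r5, r2 -> r4=0xbf
body[3] sub  r1, r4, #7 -> r1=0xb8
body[4] add  r0, r5, #52 -> r0=0xcf
body[5] sub  r4, r1, #49 -> r4=0x87
epilogue: pop r1=0x43, sp=0xa2
epilogue: pop r0=0x93, sp=0xa3
prologue pushed ['r0', 'r1'] at ['0xa2', '0xa1']

MEM = 0x43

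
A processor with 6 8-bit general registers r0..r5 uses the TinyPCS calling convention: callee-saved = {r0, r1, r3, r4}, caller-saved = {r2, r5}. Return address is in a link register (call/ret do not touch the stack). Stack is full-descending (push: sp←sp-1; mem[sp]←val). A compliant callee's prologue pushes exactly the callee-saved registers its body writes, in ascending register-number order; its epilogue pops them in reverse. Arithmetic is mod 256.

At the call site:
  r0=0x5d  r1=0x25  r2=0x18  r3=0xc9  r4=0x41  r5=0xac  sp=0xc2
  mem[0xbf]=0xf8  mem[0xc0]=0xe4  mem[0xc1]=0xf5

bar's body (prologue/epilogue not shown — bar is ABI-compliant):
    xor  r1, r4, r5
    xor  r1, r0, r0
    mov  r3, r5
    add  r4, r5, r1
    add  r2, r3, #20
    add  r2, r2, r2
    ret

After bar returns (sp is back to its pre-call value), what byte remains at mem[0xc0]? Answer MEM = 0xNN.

MEM = 0xc9

prologue: push r1 → mem[0xc1]=0x25, sp=0xc1
prologue: push r3 → mem[0xc0]=0xc9, sp=0xc0
prologue: push r4 → mem[0xbf]=0x41, sp=0xbf
body[0] xor  r1, r4, r5 → r1=0xed
body[1] xor  r1, r0, r0 → r1=0x00
body[2] mov  r3, r5 → r3=0xac
body[3] add  r4, r5, r1 → r4=0xac
body[4] add  r2, r3, #20 → r2=0xc0
body[5] add  r2, r2, r2 → r2=0x80
epilogue: pop r4=0x41, sp=0xc0
epilogue: pop r3=0xc9, sp=0xc1
epilogue: pop r1=0x25, sp=0xc2
prologue pushed ['r1', 'r3', 'r4'] at ['0xc1', '0xc0', '0xbf']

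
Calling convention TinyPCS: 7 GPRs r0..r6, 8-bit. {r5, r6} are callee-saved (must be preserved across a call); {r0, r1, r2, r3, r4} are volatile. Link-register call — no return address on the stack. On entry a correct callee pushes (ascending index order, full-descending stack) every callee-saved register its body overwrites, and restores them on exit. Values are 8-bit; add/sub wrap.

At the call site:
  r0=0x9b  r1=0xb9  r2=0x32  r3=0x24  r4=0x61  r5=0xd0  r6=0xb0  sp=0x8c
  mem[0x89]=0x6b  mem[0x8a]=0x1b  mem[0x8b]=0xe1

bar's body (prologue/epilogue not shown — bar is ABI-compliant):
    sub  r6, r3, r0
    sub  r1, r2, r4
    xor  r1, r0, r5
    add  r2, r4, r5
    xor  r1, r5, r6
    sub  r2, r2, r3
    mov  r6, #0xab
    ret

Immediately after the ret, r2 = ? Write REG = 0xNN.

prologue: push r6 -> mem[0x8b]=0xb0, sp=0x8b
body[0] sub  r6, r3, r0 -> r6=0x89
body[1] sub  r1, r2, r4 -> r1=0xd1
body[2] xor  r1, r0, r5 -> r1=0x4b
body[3] add  r2, r4, r5 -> r2=0x31
body[4] xor  r1, r5, r6 -> r1=0x59
body[5] sub  r2, r2, r3 -> r2=0x0d
body[6] mov  r6, #0xab -> r6=0xab
epilogue: pop r6=0xb0, sp=0x8c
r2 is caller-saved -> body value

REG = 0x0d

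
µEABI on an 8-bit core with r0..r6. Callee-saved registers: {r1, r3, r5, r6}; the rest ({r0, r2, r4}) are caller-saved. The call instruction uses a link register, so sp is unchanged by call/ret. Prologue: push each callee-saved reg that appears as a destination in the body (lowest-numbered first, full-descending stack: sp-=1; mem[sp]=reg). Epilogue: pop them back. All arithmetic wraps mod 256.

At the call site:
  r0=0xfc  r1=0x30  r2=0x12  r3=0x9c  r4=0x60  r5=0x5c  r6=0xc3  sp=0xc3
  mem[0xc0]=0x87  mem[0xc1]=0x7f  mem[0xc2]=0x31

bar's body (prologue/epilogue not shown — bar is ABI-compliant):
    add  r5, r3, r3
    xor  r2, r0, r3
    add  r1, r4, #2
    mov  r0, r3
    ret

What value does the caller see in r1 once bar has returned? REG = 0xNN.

prologue: push r1 -> mem[0xc2]=0x30, sp=0xc2
prologue: push r5 -> mem[0xc1]=0x5c, sp=0xc1
body[0] add  r5, r3, r3 -> r5=0x38
body[1] xor  r2, r0, r3 -> r2=0x60
body[2] add  r1, r4, #2 -> r1=0x62
body[3] mov  r0, r3 -> r0=0x9c
epilogue: pop r5=0x5c, sp=0xc2
epilogue: pop r1=0x30, sp=0xc3
r1 is callee-saved -> restored

REG = 0x30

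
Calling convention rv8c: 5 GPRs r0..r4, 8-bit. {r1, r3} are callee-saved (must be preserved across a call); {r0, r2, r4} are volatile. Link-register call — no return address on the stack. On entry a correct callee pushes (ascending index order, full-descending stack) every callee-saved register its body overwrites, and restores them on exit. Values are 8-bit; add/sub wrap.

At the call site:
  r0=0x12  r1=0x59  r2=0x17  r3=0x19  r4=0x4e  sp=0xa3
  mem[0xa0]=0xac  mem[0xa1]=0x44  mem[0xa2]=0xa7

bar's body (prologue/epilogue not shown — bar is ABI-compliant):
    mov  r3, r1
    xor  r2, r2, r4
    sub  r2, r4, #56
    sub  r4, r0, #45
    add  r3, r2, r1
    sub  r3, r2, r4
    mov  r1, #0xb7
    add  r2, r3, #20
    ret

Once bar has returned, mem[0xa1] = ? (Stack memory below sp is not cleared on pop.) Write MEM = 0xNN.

MEM = 0x19

prologue: push r1 -> mem[0xa2]=0x59, sp=0xa2
prologue: push r3 -> mem[0xa1]=0x19, sp=0xa1
body[0] mov  r3, r1 -> r3=0x59
body[1] xor  r2, r2, r4 -> r2=0x59
body[2] sub  r2, r4, #56 -> r2=0x16
body[3] sub  r4, r0, #45 -> r4=0xe5
body[4] add  r3, r2, r1 -> r3=0x6f
body[5] sub  r3, r2, r4 -> r3=0x31
body[6] mov  r1, #0xb7 -> r1=0xb7
body[7] add  r2, r3, #20 -> r2=0x45
epilogue: pop r3=0x19, sp=0xa2
epilogue: pop r1=0x59, sp=0xa3
prologue pushed ['r1', 'r3'] at ['0xa2', '0xa1']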